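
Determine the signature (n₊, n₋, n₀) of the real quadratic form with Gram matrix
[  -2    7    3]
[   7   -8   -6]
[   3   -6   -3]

Answer: (2, 1, 0)

Derivation:
step 0: pivot -2 → sign −
step 1: pivot 33/2 → sign +
step 2: pivot 3/11 → sign +
signature = (2, 1, 0)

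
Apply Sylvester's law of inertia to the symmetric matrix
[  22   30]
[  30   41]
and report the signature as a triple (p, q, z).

step 0: pivot 22 → sign +
step 1: pivot 1/11 → sign +
signature = (2, 0, 0)

Answer: (2, 0, 0)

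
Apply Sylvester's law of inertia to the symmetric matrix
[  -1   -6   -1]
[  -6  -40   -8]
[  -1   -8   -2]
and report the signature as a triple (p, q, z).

step 0: pivot -1 → sign −
step 1: pivot -4 → sign −
step 2: row/col 2 already zero → sign 0
signature = (0, 2, 1)

Answer: (0, 2, 1)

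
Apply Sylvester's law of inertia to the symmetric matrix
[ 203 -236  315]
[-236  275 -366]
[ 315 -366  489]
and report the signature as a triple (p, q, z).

Answer: (3, 0, 0)

Derivation:
step 0: pivot 203 → sign +
step 1: pivot 129/203 → sign +
step 2: pivot 6/43 → sign +
signature = (3, 0, 0)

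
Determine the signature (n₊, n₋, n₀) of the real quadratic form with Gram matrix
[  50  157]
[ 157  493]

step 0: pivot 50 → sign +
step 1: pivot 1/50 → sign +
signature = (2, 0, 0)

Answer: (2, 0, 0)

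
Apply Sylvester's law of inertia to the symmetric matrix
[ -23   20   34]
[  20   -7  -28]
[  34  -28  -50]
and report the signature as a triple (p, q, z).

Answer: (2, 1, 0)

Derivation:
step 0: pivot -23 → sign −
step 1: pivot 239/23 → sign +
step 2: pivot 6/239 → sign +
signature = (2, 1, 0)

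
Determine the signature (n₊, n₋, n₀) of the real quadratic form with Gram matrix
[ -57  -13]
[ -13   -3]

step 0: pivot -57 → sign −
step 1: pivot -2/57 → sign −
signature = (0, 2, 0)

Answer: (0, 2, 0)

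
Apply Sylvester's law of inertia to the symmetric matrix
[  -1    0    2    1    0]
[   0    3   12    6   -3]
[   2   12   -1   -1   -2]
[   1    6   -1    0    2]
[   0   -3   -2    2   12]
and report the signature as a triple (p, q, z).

Answer: (3, 2, 0)

Derivation:
step 0: pivot -1 → sign −
step 1: pivot 3 → sign +
step 2: pivot -45 → sign −
step 3: pivot 34/45 → sign +
step 4: pivot 3/17 → sign +
signature = (3, 2, 0)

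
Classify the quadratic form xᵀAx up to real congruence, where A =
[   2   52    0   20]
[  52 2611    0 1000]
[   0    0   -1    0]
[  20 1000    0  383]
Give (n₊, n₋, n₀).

Answer: (2, 2, 0)

Derivation:
step 0: pivot 2 → sign +
step 1: pivot 1259 → sign +
step 2: pivot -1 → sign −
step 3: pivot -3/1259 → sign −
signature = (2, 2, 0)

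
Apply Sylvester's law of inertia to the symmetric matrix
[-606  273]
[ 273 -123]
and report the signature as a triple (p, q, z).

step 0: pivot -606 → sign −
step 1: pivot -3/202 → sign −
signature = (0, 2, 0)

Answer: (0, 2, 0)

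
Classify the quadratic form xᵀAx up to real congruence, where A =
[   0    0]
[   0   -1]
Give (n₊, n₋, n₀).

step 0: pivot -1 → sign −
step 1: row/col 1 already zero → sign 0
signature = (0, 1, 1)

Answer: (0, 1, 1)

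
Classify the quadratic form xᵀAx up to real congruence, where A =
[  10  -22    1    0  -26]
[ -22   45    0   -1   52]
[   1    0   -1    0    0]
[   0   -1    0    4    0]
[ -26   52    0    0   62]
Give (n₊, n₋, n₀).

Answer: (4, 1, 0)

Derivation:
step 0: pivot 10 → sign +
step 1: pivot -17/5 → sign −
step 2: pivot 11/34 → sign +
step 3: pivot 3 → sign +
step 4: pivot 6/11 → sign +
signature = (4, 1, 0)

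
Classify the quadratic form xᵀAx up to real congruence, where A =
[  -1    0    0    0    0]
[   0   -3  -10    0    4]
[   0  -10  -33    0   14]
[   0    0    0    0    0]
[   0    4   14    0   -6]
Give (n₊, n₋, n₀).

step 0: pivot -1 → sign −
step 1: pivot -3 → sign −
step 2: pivot 1/3 → sign +
step 3: pivot -2 → sign −
step 4: row/col 4 already zero → sign 0
signature = (1, 3, 1)

Answer: (1, 3, 1)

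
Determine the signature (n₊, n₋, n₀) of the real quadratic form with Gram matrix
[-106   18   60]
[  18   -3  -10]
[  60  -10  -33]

step 0: pivot -106 → sign −
step 1: pivot 3/53 → sign +
step 2: pivot 1/3 → sign +
signature = (2, 1, 0)

Answer: (2, 1, 0)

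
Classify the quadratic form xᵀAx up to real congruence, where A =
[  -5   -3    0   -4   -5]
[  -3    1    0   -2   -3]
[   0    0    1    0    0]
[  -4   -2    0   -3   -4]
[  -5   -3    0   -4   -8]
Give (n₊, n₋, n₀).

step 0: pivot -5 → sign −
step 1: pivot 14/5 → sign +
step 2: pivot 1 → sign +
step 3: pivot 1/7 → sign +
step 4: pivot -3 → sign −
signature = (3, 2, 0)

Answer: (3, 2, 0)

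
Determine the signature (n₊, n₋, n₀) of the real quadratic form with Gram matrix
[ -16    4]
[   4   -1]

step 0: pivot -16 → sign −
step 1: row/col 1 already zero → sign 0
signature = (0, 1, 1)

Answer: (0, 1, 1)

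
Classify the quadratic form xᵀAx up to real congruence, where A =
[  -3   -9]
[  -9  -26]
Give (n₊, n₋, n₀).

step 0: pivot -3 → sign −
step 1: pivot 1 → sign +
signature = (1, 1, 0)

Answer: (1, 1, 0)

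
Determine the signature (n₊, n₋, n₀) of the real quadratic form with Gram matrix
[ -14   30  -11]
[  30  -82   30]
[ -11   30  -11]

Answer: (0, 3, 0)

Derivation:
step 0: pivot -14 → sign −
step 1: pivot -124/7 → sign −
step 2: pivot -3/124 → sign −
signature = (0, 3, 0)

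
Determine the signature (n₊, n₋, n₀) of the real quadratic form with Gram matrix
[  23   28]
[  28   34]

Answer: (1, 1, 0)

Derivation:
step 0: pivot 23 → sign +
step 1: pivot -2/23 → sign −
signature = (1, 1, 0)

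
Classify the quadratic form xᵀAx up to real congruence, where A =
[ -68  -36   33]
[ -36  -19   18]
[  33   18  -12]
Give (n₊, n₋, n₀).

step 0: pivot -68 → sign −
step 1: pivot 1/17 → sign +
step 2: pivot -3/4 → sign −
signature = (1, 2, 0)

Answer: (1, 2, 0)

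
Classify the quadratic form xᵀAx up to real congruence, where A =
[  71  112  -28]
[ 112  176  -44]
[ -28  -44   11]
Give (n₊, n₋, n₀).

step 0: pivot 71 → sign +
step 1: pivot -48/71 → sign −
step 2: row/col 2 already zero → sign 0
signature = (1, 1, 1)

Answer: (1, 1, 1)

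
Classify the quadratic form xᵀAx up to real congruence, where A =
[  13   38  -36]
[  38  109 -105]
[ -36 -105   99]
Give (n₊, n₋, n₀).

Answer: (1, 2, 0)

Derivation:
step 0: pivot 13 → sign +
step 1: pivot -27/13 → sign −
step 2: pivot -2/3 → sign −
signature = (1, 2, 0)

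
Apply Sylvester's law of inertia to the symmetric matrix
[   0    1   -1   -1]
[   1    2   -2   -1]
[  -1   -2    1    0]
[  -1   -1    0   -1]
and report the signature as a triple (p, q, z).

Answer: (1, 2, 1)

Derivation:
step 0: pivot 2 → sign +
step 1: pivot -1/2 → sign −
step 2: pivot -1 → sign −
step 3: row/col 3 already zero → sign 0
signature = (1, 2, 1)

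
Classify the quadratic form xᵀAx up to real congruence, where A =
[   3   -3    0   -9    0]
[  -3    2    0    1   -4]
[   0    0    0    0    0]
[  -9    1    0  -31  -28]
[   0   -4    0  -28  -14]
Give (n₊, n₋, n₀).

Answer: (2, 2, 1)

Derivation:
step 0: pivot 3 → sign +
step 1: pivot -1 → sign −
step 2: pivot 6 → sign +
step 3: pivot -2/3 → sign −
step 4: row/col 4 already zero → sign 0
signature = (2, 2, 1)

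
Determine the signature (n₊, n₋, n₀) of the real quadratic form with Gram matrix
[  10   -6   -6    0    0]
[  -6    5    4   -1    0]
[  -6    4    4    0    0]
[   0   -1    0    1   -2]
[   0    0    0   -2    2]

Answer: (4, 1, 0)

Derivation:
step 0: pivot 10 → sign +
step 1: pivot 7/5 → sign +
step 2: pivot 2/7 → sign +
step 3: pivot 2 → sign +
step 4: pivot -2 → sign −
signature = (4, 1, 0)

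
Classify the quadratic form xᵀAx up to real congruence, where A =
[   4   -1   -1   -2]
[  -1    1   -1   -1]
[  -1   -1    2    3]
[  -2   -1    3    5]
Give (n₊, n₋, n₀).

Answer: (3, 1, 0)

Derivation:
step 0: pivot 4 → sign +
step 1: pivot 3/4 → sign +
step 2: pivot -1/3 → sign −
step 3: pivot 1 → sign +
signature = (3, 1, 0)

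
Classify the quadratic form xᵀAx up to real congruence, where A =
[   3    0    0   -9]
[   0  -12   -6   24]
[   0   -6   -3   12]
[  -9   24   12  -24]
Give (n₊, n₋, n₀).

Answer: (1, 2, 1)

Derivation:
step 0: pivot 3 → sign +
step 1: pivot -12 → sign −
step 2: pivot -3 → sign −
step 3: row/col 3 already zero → sign 0
signature = (1, 2, 1)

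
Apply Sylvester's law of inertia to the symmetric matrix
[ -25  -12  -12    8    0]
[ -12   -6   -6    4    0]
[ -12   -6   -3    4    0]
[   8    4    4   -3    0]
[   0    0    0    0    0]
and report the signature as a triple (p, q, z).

Answer: (1, 3, 1)

Derivation:
step 0: pivot -25 → sign −
step 1: pivot -6/25 → sign −
step 2: pivot 3 → sign +
step 3: pivot -1/3 → sign −
step 4: row/col 4 already zero → sign 0
signature = (1, 3, 1)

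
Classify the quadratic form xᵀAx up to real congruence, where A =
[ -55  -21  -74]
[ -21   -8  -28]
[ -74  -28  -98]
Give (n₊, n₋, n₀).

step 0: pivot -55 → sign −
step 1: pivot 1/55 → sign +
step 2: pivot -2 → sign −
signature = (1, 2, 0)

Answer: (1, 2, 0)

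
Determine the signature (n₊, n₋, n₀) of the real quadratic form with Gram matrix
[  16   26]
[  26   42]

step 0: pivot 16 → sign +
step 1: pivot -1/4 → sign −
signature = (1, 1, 0)

Answer: (1, 1, 0)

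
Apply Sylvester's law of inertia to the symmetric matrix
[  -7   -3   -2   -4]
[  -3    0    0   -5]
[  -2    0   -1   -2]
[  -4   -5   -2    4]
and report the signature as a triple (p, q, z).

Answer: (1, 3, 0)

Derivation:
step 0: pivot -7 → sign −
step 1: pivot 9/7 → sign +
step 2: pivot -1 → sign −
step 3: pivot -1/3 → sign −
signature = (1, 3, 0)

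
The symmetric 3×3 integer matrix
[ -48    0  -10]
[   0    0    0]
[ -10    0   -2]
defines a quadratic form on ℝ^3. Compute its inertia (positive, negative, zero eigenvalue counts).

Answer: (1, 1, 1)

Derivation:
step 0: pivot -48 → sign −
step 1: pivot 1/12 → sign +
step 2: row/col 2 already zero → sign 0
signature = (1, 1, 1)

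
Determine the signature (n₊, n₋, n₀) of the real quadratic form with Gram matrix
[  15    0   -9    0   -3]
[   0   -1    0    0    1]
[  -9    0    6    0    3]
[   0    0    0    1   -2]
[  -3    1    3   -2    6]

step 0: pivot 15 → sign +
step 1: pivot -1 → sign −
step 2: pivot 3/5 → sign +
step 3: pivot 1 → sign +
step 4: row/col 4 already zero → sign 0
signature = (3, 1, 1)

Answer: (3, 1, 1)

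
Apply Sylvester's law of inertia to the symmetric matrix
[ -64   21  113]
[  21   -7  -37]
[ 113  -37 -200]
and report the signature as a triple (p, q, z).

step 0: pivot -64 → sign −
step 1: pivot -7/64 → sign −
step 2: pivot -3/7 → sign −
signature = (0, 3, 0)

Answer: (0, 3, 0)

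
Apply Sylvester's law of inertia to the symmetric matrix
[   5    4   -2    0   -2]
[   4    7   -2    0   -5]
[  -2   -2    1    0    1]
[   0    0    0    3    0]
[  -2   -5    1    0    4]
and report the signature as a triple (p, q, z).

Answer: (4, 0, 1)

Derivation:
step 0: pivot 5 → sign +
step 1: pivot 19/5 → sign +
step 2: pivot 3/19 → sign +
step 3: pivot 3 → sign +
step 4: row/col 4 already zero → sign 0
signature = (4, 0, 1)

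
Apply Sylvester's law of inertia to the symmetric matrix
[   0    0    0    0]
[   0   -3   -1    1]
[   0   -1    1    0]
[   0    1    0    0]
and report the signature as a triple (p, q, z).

Answer: (2, 1, 1)

Derivation:
step 0: pivot -3 → sign −
step 1: pivot 4/3 → sign +
step 2: pivot 1/4 → sign +
step 3: row/col 3 already zero → sign 0
signature = (2, 1, 1)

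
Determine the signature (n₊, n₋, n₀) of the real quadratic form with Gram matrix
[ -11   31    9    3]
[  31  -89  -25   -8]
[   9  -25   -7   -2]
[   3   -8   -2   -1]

Answer: (1, 3, 0)

Derivation:
step 0: pivot -11 → sign −
step 1: pivot -18/11 → sign −
step 2: pivot 4/9 → sign +
step 3: pivot -3/4 → sign −
signature = (1, 3, 0)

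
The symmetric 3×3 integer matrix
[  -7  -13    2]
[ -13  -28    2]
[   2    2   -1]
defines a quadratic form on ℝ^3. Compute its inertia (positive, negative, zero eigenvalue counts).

step 0: pivot -7 → sign −
step 1: pivot -27/7 → sign −
step 2: pivot 1/3 → sign +
signature = (1, 2, 0)

Answer: (1, 2, 0)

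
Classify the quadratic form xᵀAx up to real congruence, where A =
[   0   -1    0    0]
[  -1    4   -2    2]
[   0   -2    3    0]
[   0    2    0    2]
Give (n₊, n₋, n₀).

step 0: pivot 4 → sign +
step 1: pivot -1/4 → sign −
step 2: pivot 3 → sign +
step 3: pivot 2 → sign +
signature = (3, 1, 0)

Answer: (3, 1, 0)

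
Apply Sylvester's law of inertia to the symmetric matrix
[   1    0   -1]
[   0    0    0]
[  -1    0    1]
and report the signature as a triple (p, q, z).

step 0: pivot 1 → sign +
step 1: row/col 1 already zero → sign 0
step 2: row/col 2 already zero → sign 0
signature = (1, 0, 2)

Answer: (1, 0, 2)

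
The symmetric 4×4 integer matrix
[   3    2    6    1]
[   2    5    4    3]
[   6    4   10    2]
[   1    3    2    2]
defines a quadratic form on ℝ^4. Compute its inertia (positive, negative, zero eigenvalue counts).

Answer: (3, 1, 0)

Derivation:
step 0: pivot 3 → sign +
step 1: pivot 11/3 → sign +
step 2: pivot -2 → sign −
step 3: pivot 2/11 → sign +
signature = (3, 1, 0)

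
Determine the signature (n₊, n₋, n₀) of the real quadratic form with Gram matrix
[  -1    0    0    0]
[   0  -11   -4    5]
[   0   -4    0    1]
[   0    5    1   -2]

Answer: (1, 3, 0)

Derivation:
step 0: pivot -1 → sign −
step 1: pivot -11 → sign −
step 2: pivot 16/11 → sign +
step 3: pivot -3/16 → sign −
signature = (1, 3, 0)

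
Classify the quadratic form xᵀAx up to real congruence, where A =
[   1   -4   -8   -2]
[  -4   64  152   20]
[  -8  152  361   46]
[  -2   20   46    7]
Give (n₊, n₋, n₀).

Answer: (2, 1, 1)

Derivation:
step 0: pivot 1 → sign +
step 1: pivot 48 → sign +
step 2: pivot -3 → sign −
step 3: row/col 3 already zero → sign 0
signature = (2, 1, 1)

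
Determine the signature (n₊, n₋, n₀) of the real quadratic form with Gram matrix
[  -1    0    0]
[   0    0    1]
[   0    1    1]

step 0: pivot -1 → sign −
step 1: pivot 1 → sign +
step 2: pivot -1 → sign −
signature = (1, 2, 0)

Answer: (1, 2, 0)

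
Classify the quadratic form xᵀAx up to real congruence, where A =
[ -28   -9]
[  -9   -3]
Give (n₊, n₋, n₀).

Answer: (0, 2, 0)

Derivation:
step 0: pivot -28 → sign −
step 1: pivot -3/28 → sign −
signature = (0, 2, 0)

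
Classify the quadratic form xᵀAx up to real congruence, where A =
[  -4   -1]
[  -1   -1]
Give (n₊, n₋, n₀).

step 0: pivot -4 → sign −
step 1: pivot -3/4 → sign −
signature = (0, 2, 0)

Answer: (0, 2, 0)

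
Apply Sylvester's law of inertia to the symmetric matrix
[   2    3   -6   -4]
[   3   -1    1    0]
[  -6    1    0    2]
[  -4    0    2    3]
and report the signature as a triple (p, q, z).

Answer: (2, 2, 0)

Derivation:
step 0: pivot 2 → sign +
step 1: pivot -11/2 → sign −
step 2: pivot 2/11 → sign +
step 3: pivot -3 → sign −
signature = (2, 2, 0)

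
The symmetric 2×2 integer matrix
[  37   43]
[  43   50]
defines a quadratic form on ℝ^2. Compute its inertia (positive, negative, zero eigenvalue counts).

Answer: (2, 0, 0)

Derivation:
step 0: pivot 37 → sign +
step 1: pivot 1/37 → sign +
signature = (2, 0, 0)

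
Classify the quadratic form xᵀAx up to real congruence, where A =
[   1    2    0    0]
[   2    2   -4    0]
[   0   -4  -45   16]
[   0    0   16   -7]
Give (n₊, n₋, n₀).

step 0: pivot 1 → sign +
step 1: pivot -2 → sign −
step 2: pivot -37 → sign −
step 3: pivot -3/37 → sign −
signature = (1, 3, 0)

Answer: (1, 3, 0)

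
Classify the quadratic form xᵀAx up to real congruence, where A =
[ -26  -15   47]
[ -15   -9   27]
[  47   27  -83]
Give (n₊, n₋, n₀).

Answer: (1, 2, 0)

Derivation:
step 0: pivot -26 → sign −
step 1: pivot -9/26 → sign −
step 2: pivot 2 → sign +
signature = (1, 2, 0)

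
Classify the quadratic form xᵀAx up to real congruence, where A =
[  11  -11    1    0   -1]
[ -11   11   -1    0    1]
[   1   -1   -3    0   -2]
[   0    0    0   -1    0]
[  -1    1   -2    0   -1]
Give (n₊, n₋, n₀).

step 0: pivot 11 → sign +
step 1: pivot -34/11 → sign −
step 2: pivot -1 → sign −
step 3: pivot 3/34 → sign +
step 4: row/col 4 already zero → sign 0
signature = (2, 2, 1)

Answer: (2, 2, 1)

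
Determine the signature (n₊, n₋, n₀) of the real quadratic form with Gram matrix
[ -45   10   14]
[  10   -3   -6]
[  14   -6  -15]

step 0: pivot -45 → sign −
step 1: pivot -7/9 → sign −
step 2: pivot 3/35 → sign +
signature = (1, 2, 0)

Answer: (1, 2, 0)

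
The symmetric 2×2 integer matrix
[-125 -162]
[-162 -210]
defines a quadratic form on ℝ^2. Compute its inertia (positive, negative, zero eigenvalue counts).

Answer: (0, 2, 0)

Derivation:
step 0: pivot -125 → sign −
step 1: pivot -6/125 → sign −
signature = (0, 2, 0)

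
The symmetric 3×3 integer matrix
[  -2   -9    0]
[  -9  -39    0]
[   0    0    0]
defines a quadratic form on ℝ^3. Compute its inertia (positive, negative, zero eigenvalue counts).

step 0: pivot -2 → sign −
step 1: pivot 3/2 → sign +
step 2: row/col 2 already zero → sign 0
signature = (1, 1, 1)

Answer: (1, 1, 1)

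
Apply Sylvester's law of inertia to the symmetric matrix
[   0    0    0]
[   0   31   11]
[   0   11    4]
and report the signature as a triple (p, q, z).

Answer: (2, 0, 1)

Derivation:
step 0: pivot 31 → sign +
step 1: pivot 3/31 → sign +
step 2: row/col 2 already zero → sign 0
signature = (2, 0, 1)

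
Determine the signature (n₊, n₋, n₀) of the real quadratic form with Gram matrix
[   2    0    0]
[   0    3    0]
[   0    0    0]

step 0: pivot 2 → sign +
step 1: pivot 3 → sign +
step 2: row/col 2 already zero → sign 0
signature = (2, 0, 1)

Answer: (2, 0, 1)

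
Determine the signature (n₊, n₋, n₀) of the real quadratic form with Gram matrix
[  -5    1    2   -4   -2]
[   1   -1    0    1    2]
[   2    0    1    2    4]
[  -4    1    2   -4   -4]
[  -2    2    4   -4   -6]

step 0: pivot -5 → sign −
step 1: pivot -4/5 → sign −
step 2: pivot 2 → sign +
step 3: pivot -7/8 → sign −
step 4: pivot 2/7 → sign +
signature = (2, 3, 0)

Answer: (2, 3, 0)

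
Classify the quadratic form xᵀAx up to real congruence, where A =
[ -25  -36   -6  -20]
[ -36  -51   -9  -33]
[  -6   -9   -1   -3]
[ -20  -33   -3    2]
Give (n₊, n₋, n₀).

step 0: pivot -25 → sign −
step 1: pivot 21/25 → sign +
step 2: pivot 2/7 → sign +
step 3: pivot -3 → sign −
signature = (2, 2, 0)

Answer: (2, 2, 0)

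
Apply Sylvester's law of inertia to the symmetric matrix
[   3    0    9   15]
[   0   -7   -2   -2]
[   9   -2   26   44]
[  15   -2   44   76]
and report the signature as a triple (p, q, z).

step 0: pivot 3 → sign +
step 1: pivot -7 → sign −
step 2: pivot -3/7 → sign −
step 3: pivot 2 → sign +
signature = (2, 2, 0)

Answer: (2, 2, 0)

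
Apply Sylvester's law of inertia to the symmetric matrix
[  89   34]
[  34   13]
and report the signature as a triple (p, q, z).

step 0: pivot 89 → sign +
step 1: pivot 1/89 → sign +
signature = (2, 0, 0)

Answer: (2, 0, 0)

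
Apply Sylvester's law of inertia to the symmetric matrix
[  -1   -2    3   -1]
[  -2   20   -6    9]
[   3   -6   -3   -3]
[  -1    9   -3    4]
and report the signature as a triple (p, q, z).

Answer: (2, 2, 0)

Derivation:
step 0: pivot -1 → sign −
step 1: pivot 24 → sign +
step 2: pivot -1/24 → sign −
step 3: pivot 6 → sign +
signature = (2, 2, 0)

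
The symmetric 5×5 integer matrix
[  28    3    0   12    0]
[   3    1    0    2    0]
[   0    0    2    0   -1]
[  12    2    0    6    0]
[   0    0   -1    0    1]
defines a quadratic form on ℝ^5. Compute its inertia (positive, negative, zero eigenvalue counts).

Answer: (5, 0, 0)

Derivation:
step 0: pivot 28 → sign +
step 1: pivot 19/28 → sign +
step 2: pivot 2 → sign +
step 3: pivot 2/19 → sign +
step 4: pivot 1/2 → sign +
signature = (5, 0, 0)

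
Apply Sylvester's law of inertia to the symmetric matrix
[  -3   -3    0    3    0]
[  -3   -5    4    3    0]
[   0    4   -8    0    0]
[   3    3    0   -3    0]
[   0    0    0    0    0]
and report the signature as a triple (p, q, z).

Answer: (0, 2, 3)

Derivation:
step 0: pivot -3 → sign −
step 1: pivot -2 → sign −
step 2: row/col 2 already zero → sign 0
step 3: row/col 3 already zero → sign 0
step 4: row/col 4 already zero → sign 0
signature = (0, 2, 3)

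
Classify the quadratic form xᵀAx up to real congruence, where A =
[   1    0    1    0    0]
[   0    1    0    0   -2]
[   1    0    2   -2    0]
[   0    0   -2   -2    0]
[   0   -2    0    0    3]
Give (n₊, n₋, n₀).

step 0: pivot 1 → sign +
step 1: pivot 1 → sign +
step 2: pivot 1 → sign +
step 3: pivot -6 → sign −
step 4: pivot -1 → sign −
signature = (3, 2, 0)

Answer: (3, 2, 0)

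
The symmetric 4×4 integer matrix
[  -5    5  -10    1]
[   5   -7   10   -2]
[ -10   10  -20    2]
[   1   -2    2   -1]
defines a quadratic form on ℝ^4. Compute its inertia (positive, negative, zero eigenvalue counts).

step 0: pivot -5 → sign −
step 1: pivot -2 → sign −
step 2: pivot -3/10 → sign −
step 3: row/col 3 already zero → sign 0
signature = (0, 3, 1)

Answer: (0, 3, 1)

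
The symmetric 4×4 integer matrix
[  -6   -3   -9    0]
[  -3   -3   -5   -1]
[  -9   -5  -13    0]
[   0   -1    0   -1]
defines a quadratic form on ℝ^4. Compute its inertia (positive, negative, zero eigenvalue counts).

step 0: pivot -6 → sign −
step 1: pivot -3/2 → sign −
step 2: pivot 2/3 → sign +
step 3: pivot -1/2 → sign −
signature = (1, 3, 0)

Answer: (1, 3, 0)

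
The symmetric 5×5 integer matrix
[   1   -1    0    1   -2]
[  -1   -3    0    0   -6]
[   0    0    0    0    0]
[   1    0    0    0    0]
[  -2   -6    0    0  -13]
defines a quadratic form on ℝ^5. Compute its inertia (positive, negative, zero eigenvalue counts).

step 0: pivot 1 → sign +
step 1: pivot -4 → sign −
step 2: pivot -3/4 → sign −
step 3: pivot -1 → sign −
step 4: row/col 4 already zero → sign 0
signature = (1, 3, 1)

Answer: (1, 3, 1)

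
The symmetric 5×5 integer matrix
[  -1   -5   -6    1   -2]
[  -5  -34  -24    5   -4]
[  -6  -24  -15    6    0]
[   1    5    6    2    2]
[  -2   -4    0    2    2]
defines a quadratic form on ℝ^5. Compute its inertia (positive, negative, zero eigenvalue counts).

step 0: pivot -1 → sign −
step 1: pivot -9 → sign −
step 2: pivot 25 → sign +
step 3: pivot 3 → sign +
step 4: pivot -6/25 → sign −
signature = (2, 3, 0)

Answer: (2, 3, 0)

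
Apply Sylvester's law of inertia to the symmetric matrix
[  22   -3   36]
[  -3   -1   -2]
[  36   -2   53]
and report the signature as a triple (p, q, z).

step 0: pivot 22 → sign +
step 1: pivot -31/22 → sign −
step 2: pivot 3/31 → sign +
signature = (2, 1, 0)

Answer: (2, 1, 0)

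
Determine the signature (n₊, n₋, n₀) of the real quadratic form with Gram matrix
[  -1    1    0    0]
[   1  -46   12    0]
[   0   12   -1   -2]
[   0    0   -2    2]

Answer: (2, 2, 0)

Derivation:
step 0: pivot -1 → sign −
step 1: pivot -45 → sign −
step 2: pivot 11/5 → sign +
step 3: pivot 2/11 → sign +
signature = (2, 2, 0)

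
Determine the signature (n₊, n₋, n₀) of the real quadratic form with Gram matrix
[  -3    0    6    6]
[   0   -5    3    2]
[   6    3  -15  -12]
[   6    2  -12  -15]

Answer: (0, 4, 0)

Derivation:
step 0: pivot -3 → sign −
step 1: pivot -5 → sign −
step 2: pivot -6/5 → sign −
step 3: pivot -1 → sign −
signature = (0, 4, 0)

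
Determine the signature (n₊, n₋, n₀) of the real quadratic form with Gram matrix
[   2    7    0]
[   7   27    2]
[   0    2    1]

Answer: (2, 1, 0)

Derivation:
step 0: pivot 2 → sign +
step 1: pivot 5/2 → sign +
step 2: pivot -3/5 → sign −
signature = (2, 1, 0)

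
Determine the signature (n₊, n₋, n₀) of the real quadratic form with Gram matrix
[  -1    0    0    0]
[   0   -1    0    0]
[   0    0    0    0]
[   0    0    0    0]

Answer: (0, 2, 2)

Derivation:
step 0: pivot -1 → sign −
step 1: pivot -1 → sign −
step 2: row/col 2 already zero → sign 0
step 3: row/col 3 already zero → sign 0
signature = (0, 2, 2)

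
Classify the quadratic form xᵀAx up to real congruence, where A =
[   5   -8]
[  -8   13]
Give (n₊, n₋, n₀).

Answer: (2, 0, 0)

Derivation:
step 0: pivot 5 → sign +
step 1: pivot 1/5 → sign +
signature = (2, 0, 0)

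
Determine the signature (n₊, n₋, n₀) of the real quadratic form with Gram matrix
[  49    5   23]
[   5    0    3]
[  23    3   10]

Answer: (2, 1, 0)

Derivation:
step 0: pivot 49 → sign +
step 1: pivot -25/49 → sign −
step 2: pivot 1/25 → sign +
signature = (2, 1, 0)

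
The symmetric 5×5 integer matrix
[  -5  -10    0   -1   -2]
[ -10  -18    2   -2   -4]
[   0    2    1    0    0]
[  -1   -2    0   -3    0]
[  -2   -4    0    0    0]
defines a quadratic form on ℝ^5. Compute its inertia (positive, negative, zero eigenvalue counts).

step 0: pivot -5 → sign −
step 1: pivot 2 → sign +
step 2: pivot -1 → sign −
step 3: pivot -14/5 → sign −
step 4: pivot 6/7 → sign +
signature = (2, 3, 0)

Answer: (2, 3, 0)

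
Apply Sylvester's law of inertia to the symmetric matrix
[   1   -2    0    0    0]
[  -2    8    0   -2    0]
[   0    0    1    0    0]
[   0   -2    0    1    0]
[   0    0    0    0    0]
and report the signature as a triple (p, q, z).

Answer: (3, 0, 2)

Derivation:
step 0: pivot 1 → sign +
step 1: pivot 4 → sign +
step 2: pivot 1 → sign +
step 3: row/col 3 already zero → sign 0
step 4: row/col 4 already zero → sign 0
signature = (3, 0, 2)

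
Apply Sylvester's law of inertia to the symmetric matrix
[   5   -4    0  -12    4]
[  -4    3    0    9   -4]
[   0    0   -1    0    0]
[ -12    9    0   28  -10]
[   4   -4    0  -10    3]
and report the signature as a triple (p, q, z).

Answer: (2, 3, 0)

Derivation:
step 0: pivot 5 → sign +
step 1: pivot -1/5 → sign −
step 2: pivot -1 → sign −
step 3: pivot 1 → sign +
step 4: pivot -1 → sign −
signature = (2, 3, 0)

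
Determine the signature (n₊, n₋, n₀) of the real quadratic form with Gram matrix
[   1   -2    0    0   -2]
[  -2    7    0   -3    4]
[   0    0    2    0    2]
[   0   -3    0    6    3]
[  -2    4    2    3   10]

Answer: (5, 0, 0)

Derivation:
step 0: pivot 1 → sign +
step 1: pivot 3 → sign +
step 2: pivot 2 → sign +
step 3: pivot 3 → sign +
step 4: pivot 1 → sign +
signature = (5, 0, 0)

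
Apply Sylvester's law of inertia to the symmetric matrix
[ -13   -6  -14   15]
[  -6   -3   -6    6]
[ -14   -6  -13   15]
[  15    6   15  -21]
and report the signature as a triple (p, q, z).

Answer: (1, 3, 0)

Derivation:
step 0: pivot -13 → sign −
step 1: pivot -3/13 → sign −
step 2: pivot 3 → sign +
step 3: pivot -3 → sign −
signature = (1, 3, 0)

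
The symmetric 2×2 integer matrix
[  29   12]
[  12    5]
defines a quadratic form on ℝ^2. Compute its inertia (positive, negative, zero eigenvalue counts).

step 0: pivot 29 → sign +
step 1: pivot 1/29 → sign +
signature = (2, 0, 0)

Answer: (2, 0, 0)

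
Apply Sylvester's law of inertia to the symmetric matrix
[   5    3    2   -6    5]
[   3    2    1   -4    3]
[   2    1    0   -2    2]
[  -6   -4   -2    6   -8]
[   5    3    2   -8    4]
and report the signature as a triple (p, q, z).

Answer: (3, 2, 0)

Derivation:
step 0: pivot 5 → sign +
step 1: pivot 1/5 → sign +
step 2: pivot -1 → sign −
step 3: pivot -2 → sign −
step 4: pivot 1 → sign +
signature = (3, 2, 0)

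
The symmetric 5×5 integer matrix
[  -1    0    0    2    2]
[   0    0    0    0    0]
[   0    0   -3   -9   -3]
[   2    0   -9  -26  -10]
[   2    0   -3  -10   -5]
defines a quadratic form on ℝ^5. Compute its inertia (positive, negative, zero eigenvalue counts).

step 0: pivot -1 → sign −
step 1: pivot -3 → sign −
step 2: pivot 5 → sign +
step 3: pivot 1/5 → sign +
step 4: row/col 4 already zero → sign 0
signature = (2, 2, 1)

Answer: (2, 2, 1)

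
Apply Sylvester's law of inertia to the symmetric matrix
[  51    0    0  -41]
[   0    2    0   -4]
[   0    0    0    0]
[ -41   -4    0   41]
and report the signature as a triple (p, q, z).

Answer: (3, 0, 1)

Derivation:
step 0: pivot 51 → sign +
step 1: pivot 2 → sign +
step 2: pivot 2/51 → sign +
step 3: row/col 3 already zero → sign 0
signature = (3, 0, 1)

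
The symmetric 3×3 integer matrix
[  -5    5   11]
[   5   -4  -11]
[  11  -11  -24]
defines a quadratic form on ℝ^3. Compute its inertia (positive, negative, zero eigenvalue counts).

Answer: (2, 1, 0)

Derivation:
step 0: pivot -5 → sign −
step 1: pivot 1 → sign +
step 2: pivot 1/5 → sign +
signature = (2, 1, 0)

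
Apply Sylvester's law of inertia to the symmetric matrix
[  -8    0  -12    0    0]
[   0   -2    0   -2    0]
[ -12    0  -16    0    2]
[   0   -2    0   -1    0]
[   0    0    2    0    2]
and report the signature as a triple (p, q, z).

step 0: pivot -8 → sign −
step 1: pivot -2 → sign −
step 2: pivot 2 → sign +
step 3: pivot 1 → sign +
step 4: row/col 4 already zero → sign 0
signature = (2, 2, 1)

Answer: (2, 2, 1)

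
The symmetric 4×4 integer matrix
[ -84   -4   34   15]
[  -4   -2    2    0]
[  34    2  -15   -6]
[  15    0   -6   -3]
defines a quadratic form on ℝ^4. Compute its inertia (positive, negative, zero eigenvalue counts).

step 0: pivot -84 → sign −
step 1: pivot -38/21 → sign −
step 2: pivot -22/19 → sign −
step 3: pivot -3/88 → sign −
signature = (0, 4, 0)

Answer: (0, 4, 0)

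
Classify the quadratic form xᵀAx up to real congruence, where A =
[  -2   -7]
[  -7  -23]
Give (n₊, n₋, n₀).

Answer: (1, 1, 0)

Derivation:
step 0: pivot -2 → sign −
step 1: pivot 3/2 → sign +
signature = (1, 1, 0)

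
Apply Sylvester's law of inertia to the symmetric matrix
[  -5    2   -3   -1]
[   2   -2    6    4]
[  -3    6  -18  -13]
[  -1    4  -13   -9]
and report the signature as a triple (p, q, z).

step 0: pivot -5 → sign −
step 1: pivot -6/5 → sign −
step 2: pivot 3 → sign +
step 3: pivot 2/3 → sign +
signature = (2, 2, 0)

Answer: (2, 2, 0)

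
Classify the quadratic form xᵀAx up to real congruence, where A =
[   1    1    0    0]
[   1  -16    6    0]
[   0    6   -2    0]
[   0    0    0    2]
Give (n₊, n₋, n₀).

Answer: (3, 1, 0)

Derivation:
step 0: pivot 1 → sign +
step 1: pivot -17 → sign −
step 2: pivot 2/17 → sign +
step 3: pivot 2 → sign +
signature = (3, 1, 0)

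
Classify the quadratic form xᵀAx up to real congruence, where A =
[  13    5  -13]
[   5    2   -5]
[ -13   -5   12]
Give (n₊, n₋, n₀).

Answer: (2, 1, 0)

Derivation:
step 0: pivot 13 → sign +
step 1: pivot 1/13 → sign +
step 2: pivot -1 → sign −
signature = (2, 1, 0)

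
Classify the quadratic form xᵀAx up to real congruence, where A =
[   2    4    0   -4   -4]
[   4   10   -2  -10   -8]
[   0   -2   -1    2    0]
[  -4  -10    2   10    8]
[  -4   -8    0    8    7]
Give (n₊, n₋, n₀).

Answer: (2, 2, 1)

Derivation:
step 0: pivot 2 → sign +
step 1: pivot 2 → sign +
step 2: pivot -3 → sign −
step 3: pivot -1 → sign −
step 4: row/col 4 already zero → sign 0
signature = (2, 2, 1)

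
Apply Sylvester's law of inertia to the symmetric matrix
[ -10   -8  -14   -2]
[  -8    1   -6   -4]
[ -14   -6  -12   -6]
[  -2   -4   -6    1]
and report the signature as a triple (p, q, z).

Answer: (3, 1, 0)

Derivation:
step 0: pivot -10 → sign −
step 1: pivot 37/5 → sign +
step 2: pivot 146/37 → sign +
step 3: pivot 3/73 → sign +
signature = (3, 1, 0)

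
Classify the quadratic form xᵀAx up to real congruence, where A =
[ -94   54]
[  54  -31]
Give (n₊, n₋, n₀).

step 0: pivot -94 → sign −
step 1: pivot 1/47 → sign +
signature = (1, 1, 0)

Answer: (1, 1, 0)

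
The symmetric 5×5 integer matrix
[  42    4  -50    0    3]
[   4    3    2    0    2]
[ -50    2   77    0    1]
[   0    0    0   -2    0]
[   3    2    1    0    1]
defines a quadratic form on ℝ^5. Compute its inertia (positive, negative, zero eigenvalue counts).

step 0: pivot 42 → sign +
step 1: pivot 55/21 → sign +
step 2: pivot 1/55 → sign +
step 3: pivot -2 → sign −
step 4: pivot -3/2 → sign −
signature = (3, 2, 0)

Answer: (3, 2, 0)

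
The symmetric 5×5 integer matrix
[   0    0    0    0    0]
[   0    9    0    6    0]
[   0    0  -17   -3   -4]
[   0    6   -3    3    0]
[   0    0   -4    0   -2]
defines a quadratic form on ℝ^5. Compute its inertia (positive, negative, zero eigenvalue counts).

step 0: pivot 9 → sign +
step 1: pivot -17 → sign −
step 2: pivot -8/17 → sign −
step 3: row/col 3 already zero → sign 0
step 4: row/col 4 already zero → sign 0
signature = (1, 2, 2)

Answer: (1, 2, 2)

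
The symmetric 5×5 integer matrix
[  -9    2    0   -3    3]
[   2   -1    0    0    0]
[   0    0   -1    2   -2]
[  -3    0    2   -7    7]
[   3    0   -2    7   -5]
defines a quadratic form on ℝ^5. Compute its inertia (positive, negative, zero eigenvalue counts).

Answer: (1, 4, 0)

Derivation:
step 0: pivot -9 → sign −
step 1: pivot -5/9 → sign −
step 2: pivot -1 → sign −
step 3: pivot -6/5 → sign −
step 4: pivot 2 → sign +
signature = (1, 4, 0)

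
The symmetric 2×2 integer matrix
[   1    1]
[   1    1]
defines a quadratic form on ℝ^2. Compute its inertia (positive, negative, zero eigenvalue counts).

Answer: (1, 0, 1)

Derivation:
step 0: pivot 1 → sign +
step 1: row/col 1 already zero → sign 0
signature = (1, 0, 1)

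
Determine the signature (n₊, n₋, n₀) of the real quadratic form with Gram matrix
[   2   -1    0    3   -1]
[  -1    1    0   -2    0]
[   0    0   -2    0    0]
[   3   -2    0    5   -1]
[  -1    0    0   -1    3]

step 0: pivot 2 → sign +
step 1: pivot 1/2 → sign +
step 2: pivot -2 → sign −
step 3: pivot 2 → sign +
step 4: row/col 4 already zero → sign 0
signature = (3, 1, 1)

Answer: (3, 1, 1)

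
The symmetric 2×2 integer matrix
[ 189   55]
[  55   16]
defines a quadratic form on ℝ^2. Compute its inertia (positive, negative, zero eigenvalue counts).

Answer: (1, 1, 0)

Derivation:
step 0: pivot 189 → sign +
step 1: pivot -1/189 → sign −
signature = (1, 1, 0)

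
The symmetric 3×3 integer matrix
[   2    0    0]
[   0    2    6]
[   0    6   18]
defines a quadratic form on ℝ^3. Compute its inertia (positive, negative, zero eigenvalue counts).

step 0: pivot 2 → sign +
step 1: pivot 2 → sign +
step 2: row/col 2 already zero → sign 0
signature = (2, 0, 1)

Answer: (2, 0, 1)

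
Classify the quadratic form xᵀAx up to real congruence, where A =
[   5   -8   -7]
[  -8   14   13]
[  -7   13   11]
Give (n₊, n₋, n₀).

step 0: pivot 5 → sign +
step 1: pivot 6/5 → sign +
step 2: pivot -3/2 → sign −
signature = (2, 1, 0)

Answer: (2, 1, 0)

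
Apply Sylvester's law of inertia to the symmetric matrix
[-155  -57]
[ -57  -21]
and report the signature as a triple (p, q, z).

step 0: pivot -155 → sign −
step 1: pivot -6/155 → sign −
signature = (0, 2, 0)

Answer: (0, 2, 0)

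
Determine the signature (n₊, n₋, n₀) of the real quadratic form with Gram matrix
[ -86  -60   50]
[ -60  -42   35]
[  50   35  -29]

step 0: pivot -86 → sign −
step 1: pivot -6/43 → sign −
step 2: pivot 1/6 → sign +
signature = (1, 2, 0)

Answer: (1, 2, 0)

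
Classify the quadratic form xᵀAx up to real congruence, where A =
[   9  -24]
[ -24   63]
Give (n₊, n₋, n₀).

step 0: pivot 9 → sign +
step 1: pivot -1 → sign −
signature = (1, 1, 0)

Answer: (1, 1, 0)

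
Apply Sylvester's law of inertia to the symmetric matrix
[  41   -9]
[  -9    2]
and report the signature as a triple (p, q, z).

Answer: (2, 0, 0)

Derivation:
step 0: pivot 41 → sign +
step 1: pivot 1/41 → sign +
signature = (2, 0, 0)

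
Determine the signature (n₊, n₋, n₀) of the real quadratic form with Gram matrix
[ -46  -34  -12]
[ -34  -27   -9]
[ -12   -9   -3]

step 0: pivot -46 → sign −
step 1: pivot -43/23 → sign −
step 2: pivot 6/43 → sign +
signature = (1, 2, 0)

Answer: (1, 2, 0)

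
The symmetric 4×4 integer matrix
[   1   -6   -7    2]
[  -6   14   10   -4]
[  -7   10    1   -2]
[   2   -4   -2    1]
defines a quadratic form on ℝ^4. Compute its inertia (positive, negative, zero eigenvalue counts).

step 0: pivot 1 → sign +
step 1: pivot -22 → sign −
step 2: pivot -16/11 → sign −
step 3: row/col 3 already zero → sign 0
signature = (1, 2, 1)

Answer: (1, 2, 1)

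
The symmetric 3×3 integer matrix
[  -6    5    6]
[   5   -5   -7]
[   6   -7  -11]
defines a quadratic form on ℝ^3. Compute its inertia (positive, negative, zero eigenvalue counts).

step 0: pivot -6 → sign −
step 1: pivot -5/6 → sign −
step 2: pivot -1/5 → sign −
signature = (0, 3, 0)

Answer: (0, 3, 0)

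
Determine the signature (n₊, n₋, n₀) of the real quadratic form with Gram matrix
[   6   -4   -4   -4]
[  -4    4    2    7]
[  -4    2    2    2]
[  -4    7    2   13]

step 0: pivot 6 → sign +
step 1: pivot 4/3 → sign +
step 2: pivot -1 → sign −
step 3: pivot -3/2 → sign −
signature = (2, 2, 0)

Answer: (2, 2, 0)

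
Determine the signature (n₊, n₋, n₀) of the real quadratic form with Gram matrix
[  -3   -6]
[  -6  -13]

step 0: pivot -3 → sign −
step 1: pivot -1 → sign −
signature = (0, 2, 0)

Answer: (0, 2, 0)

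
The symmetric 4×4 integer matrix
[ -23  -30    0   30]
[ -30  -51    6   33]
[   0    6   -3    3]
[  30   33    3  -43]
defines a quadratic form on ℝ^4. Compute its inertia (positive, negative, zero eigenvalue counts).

step 0: pivot -23 → sign −
step 1: pivot -273/23 → sign −
step 2: pivot 3/91 → sign +
step 3: pivot -1 → sign −
signature = (1, 3, 0)

Answer: (1, 3, 0)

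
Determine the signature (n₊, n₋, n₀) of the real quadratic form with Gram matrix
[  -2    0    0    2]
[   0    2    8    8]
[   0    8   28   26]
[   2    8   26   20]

step 0: pivot -2 → sign −
step 1: pivot 2 → sign +
step 2: pivot -4 → sign −
step 3: pivot -1 → sign −
signature = (1, 3, 0)

Answer: (1, 3, 0)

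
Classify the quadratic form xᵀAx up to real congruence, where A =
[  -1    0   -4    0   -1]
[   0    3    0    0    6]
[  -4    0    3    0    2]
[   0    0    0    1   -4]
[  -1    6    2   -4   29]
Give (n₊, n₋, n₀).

Answer: (4, 1, 0)

Derivation:
step 0: pivot -1 → sign −
step 1: pivot 3 → sign +
step 2: pivot 19 → sign +
step 3: pivot 1 → sign +
step 4: pivot 2/19 → sign +
signature = (4, 1, 0)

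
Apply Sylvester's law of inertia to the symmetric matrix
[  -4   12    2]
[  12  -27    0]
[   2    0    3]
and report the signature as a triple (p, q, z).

Answer: (1, 1, 1)

Derivation:
step 0: pivot -4 → sign −
step 1: pivot 9 → sign +
step 2: row/col 2 already zero → sign 0
signature = (1, 1, 1)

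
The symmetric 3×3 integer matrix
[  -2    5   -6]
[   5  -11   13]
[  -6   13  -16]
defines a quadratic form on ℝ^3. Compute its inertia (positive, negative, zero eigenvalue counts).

Answer: (1, 2, 0)

Derivation:
step 0: pivot -2 → sign −
step 1: pivot 3/2 → sign +
step 2: pivot -2/3 → sign −
signature = (1, 2, 0)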